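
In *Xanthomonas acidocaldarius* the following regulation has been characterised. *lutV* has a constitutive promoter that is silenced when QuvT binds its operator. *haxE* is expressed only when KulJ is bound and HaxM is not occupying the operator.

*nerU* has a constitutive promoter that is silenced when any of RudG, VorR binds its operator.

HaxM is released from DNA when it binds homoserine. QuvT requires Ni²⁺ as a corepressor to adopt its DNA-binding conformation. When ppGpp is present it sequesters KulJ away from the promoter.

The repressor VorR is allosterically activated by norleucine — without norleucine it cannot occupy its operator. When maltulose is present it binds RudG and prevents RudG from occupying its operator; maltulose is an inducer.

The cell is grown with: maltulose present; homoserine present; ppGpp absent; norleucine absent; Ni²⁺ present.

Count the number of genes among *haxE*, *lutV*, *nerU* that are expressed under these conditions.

ppGpp is absent, so KulJ is active.
Homoserine is present, so HaxM is inactive.
No repressor is bound and KulJ is active, so *haxE* is transcribed.
→ *haxE* is ON.
Ni²⁺ is present, so QuvT is active.
With repressor QuvT bound, *lutV* is not transcribed.
→ *lutV* is OFF.
Maltulose is present, so RudG is inactive.
Norleucine is absent, so VorR is inactive.
With no repressor bound, *nerU* is transcribed.
→ *nerU* is ON.
2 of the 3 genes are transcribed.

2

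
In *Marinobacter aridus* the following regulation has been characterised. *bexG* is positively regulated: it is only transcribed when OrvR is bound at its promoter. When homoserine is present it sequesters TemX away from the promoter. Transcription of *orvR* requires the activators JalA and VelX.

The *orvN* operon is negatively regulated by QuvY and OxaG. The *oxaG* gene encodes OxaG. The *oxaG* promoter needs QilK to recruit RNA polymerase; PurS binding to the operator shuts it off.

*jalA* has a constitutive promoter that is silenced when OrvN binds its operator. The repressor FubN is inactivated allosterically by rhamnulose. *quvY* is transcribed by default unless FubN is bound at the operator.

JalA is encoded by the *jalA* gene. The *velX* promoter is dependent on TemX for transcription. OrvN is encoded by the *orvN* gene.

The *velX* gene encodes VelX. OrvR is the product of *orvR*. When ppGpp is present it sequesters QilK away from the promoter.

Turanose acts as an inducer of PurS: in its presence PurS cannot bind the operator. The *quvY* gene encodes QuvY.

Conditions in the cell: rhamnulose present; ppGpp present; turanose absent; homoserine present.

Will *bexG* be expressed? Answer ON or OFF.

OFF

Rhamnulose is present, so FubN is inactive.
With no repressor bound, *quvY* is transcribed.
So QuvY is produced and active.
Turanose is absent, so PurS is active.
ppGpp is present, so QilK is inactive.
With repressor PurS bound, *oxaG* is not transcribed.
So OxaG is not produced.
With repressor QuvY bound, *orvN* is not transcribed.
So OrvN is not produced.
With no repressor bound, *jalA* is transcribed.
So JalA is produced and active.
Homoserine is present, so TemX is inactive.
Required activator TemX is absent, so *velX* is not transcribed.
So VelX is not produced.
Required activator VelX is absent, so *orvR* is not transcribed.
So OrvR is not produced.
Required activator OrvR is absent, so *bexG* is not transcribed.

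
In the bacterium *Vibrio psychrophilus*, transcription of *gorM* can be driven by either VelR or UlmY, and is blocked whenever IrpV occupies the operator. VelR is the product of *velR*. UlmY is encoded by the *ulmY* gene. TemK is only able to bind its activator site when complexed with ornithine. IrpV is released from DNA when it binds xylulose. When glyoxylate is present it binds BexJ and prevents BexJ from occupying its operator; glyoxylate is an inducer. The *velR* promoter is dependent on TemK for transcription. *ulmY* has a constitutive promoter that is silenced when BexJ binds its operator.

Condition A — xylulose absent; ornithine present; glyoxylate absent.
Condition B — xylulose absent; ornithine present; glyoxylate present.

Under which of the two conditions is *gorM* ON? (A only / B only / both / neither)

neither

Condition A:
Xylulose is absent, so IrpV is active.
Ornithine is present, so TemK is active.
No repressor is bound and TemK is active, so *velR* is transcribed.
So VelR is produced and active.
Glyoxylate is absent, so BexJ is active.
With repressor BexJ bound, *ulmY* is not transcribed.
So UlmY is not produced.
With repressor IrpV bound, *gorM* is not transcribed.
→ *gorM* is OFF in A.
Condition B:
Xylulose is absent, so IrpV is active.
Ornithine is present, so TemK is active.
No repressor is bound and TemK is active, so *velR* is transcribed.
So VelR is produced and active.
Glyoxylate is present, so BexJ is inactive.
With no repressor bound, *ulmY* is transcribed.
So UlmY is produced and active.
With repressor IrpV bound, *gorM* is not transcribed.
→ *gorM* is OFF in B.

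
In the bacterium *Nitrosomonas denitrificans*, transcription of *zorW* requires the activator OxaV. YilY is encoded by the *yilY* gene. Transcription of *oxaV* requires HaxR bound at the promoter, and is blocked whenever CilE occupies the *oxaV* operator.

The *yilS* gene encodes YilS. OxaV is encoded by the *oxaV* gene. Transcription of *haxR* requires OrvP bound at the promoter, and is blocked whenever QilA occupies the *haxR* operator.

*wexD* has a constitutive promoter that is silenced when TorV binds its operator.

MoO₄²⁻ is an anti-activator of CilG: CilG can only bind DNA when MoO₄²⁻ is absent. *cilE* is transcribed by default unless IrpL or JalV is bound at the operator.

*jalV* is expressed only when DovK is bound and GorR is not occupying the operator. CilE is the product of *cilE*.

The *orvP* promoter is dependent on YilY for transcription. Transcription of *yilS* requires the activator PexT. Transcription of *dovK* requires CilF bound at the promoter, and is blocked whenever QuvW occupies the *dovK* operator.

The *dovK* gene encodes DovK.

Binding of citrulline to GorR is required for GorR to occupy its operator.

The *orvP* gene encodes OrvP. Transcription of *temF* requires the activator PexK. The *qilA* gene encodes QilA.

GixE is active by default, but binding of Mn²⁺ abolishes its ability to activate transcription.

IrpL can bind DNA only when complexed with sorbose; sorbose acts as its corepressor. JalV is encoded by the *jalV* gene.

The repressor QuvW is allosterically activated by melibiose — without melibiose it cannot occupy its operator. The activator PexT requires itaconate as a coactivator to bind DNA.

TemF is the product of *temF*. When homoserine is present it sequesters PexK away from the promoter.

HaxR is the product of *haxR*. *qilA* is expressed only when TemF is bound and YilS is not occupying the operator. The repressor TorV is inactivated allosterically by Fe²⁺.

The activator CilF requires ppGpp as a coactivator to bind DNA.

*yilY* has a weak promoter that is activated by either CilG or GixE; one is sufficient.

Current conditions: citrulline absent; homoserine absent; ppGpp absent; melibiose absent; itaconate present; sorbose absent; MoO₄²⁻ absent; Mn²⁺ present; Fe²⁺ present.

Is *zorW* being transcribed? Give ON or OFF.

OFF

Itaconate is present, so PexT is active.
No repressor is bound and PexT is active, so *yilS* is transcribed.
So YilS is produced and active.
Homoserine is absent, so PexK is active.
No repressor is bound and PexK is active, so *temF* is transcribed.
So TemF is produced and active.
With repressor YilS bound, *qilA* is not transcribed.
So QilA is not produced.
MoO₄²⁻ is absent, so CilG is active.
Mn²⁺ is present, so GixE is inactive.
Activator CilG is present, so *yilY* is transcribed.
So YilY is produced and active.
No repressor is bound and YilY is active, so *orvP* is transcribed.
So OrvP is produced and active.
No repressor is bound and OrvP is active, so *haxR* is transcribed.
So HaxR is produced and active.
Sorbose is absent, so IrpL is inactive.
Citrulline is absent, so GorR is inactive.
Melibiose is absent, so QuvW is inactive.
ppGpp is absent, so CilF is inactive.
Required activator CilF is absent, so *dovK* is not transcribed.
So DovK is not produced.
Required activator DovK is absent, so *jalV* is not transcribed.
So JalV is not produced.
With no repressor bound, *cilE* is transcribed.
So CilE is produced and active.
With repressor CilE bound, *oxaV* is not transcribed.
So OxaV is not produced.
Required activator OxaV is absent, so *zorW* is not transcribed.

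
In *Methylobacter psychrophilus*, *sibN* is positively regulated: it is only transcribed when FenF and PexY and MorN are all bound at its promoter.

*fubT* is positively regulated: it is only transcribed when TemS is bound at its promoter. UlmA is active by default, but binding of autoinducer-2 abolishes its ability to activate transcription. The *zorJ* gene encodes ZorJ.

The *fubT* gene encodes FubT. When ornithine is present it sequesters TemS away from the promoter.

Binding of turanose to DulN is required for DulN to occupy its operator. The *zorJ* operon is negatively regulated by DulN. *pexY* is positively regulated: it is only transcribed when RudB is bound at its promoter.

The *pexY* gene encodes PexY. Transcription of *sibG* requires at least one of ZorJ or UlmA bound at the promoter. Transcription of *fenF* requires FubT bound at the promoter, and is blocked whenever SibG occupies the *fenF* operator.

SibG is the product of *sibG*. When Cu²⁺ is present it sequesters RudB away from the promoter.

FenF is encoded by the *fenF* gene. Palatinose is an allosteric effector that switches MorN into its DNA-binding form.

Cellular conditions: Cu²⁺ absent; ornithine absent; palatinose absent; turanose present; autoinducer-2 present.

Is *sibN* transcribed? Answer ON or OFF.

OFF

Turanose is present, so DulN is active.
With repressor DulN bound, *zorJ* is not transcribed.
So ZorJ is not produced.
Autoinducer-2 is present, so UlmA is inactive.
No activator is available at the *sibG* promoter, so *sibG* is not transcribed.
So SibG is not produced.
Ornithine is absent, so TemS is active.
No repressor is bound and TemS is active, so *fubT* is transcribed.
So FubT is produced and active.
No repressor is bound and FubT is active, so *fenF* is transcribed.
So FenF is produced and active.
Cu²⁺ is absent, so RudB is active.
No repressor is bound and RudB is active, so *pexY* is transcribed.
So PexY is produced and active.
Palatinose is absent, so MorN is inactive.
Required activator MorN is absent, so *sibN* is not transcribed.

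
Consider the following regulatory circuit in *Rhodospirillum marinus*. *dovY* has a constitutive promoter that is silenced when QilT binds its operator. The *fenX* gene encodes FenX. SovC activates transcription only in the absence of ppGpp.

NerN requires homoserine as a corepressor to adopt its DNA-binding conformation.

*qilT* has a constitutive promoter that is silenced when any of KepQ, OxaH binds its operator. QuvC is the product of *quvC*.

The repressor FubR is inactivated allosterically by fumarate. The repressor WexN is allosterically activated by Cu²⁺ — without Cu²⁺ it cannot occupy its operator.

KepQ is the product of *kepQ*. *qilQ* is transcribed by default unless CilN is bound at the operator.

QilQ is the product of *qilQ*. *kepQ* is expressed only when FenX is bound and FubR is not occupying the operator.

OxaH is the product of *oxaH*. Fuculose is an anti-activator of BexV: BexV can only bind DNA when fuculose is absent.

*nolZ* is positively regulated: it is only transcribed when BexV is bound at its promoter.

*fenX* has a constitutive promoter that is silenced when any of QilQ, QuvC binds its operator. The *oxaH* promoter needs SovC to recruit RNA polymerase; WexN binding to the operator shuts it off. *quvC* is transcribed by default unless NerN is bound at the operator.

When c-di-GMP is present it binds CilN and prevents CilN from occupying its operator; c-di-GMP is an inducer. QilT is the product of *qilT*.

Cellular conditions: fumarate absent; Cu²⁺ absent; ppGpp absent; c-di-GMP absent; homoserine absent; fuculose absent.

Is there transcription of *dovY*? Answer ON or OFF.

ON

c-di-GMP is absent, so CilN is active.
With repressor CilN bound, *qilQ* is not transcribed.
So QilQ is not produced.
Homoserine is absent, so NerN is inactive.
With no repressor bound, *quvC* is transcribed.
So QuvC is produced and active.
With repressor QuvC bound, *fenX* is not transcribed.
So FenX is not produced.
Fumarate is absent, so FubR is active.
With repressor FubR bound, *kepQ* is not transcribed.
So KepQ is not produced.
Cu²⁺ is absent, so WexN is inactive.
ppGpp is absent, so SovC is active.
No repressor is bound and SovC is active, so *oxaH* is transcribed.
So OxaH is produced and active.
With repressor OxaH bound, *qilT* is not transcribed.
So QilT is not produced.
With no repressor bound, *dovY* is transcribed.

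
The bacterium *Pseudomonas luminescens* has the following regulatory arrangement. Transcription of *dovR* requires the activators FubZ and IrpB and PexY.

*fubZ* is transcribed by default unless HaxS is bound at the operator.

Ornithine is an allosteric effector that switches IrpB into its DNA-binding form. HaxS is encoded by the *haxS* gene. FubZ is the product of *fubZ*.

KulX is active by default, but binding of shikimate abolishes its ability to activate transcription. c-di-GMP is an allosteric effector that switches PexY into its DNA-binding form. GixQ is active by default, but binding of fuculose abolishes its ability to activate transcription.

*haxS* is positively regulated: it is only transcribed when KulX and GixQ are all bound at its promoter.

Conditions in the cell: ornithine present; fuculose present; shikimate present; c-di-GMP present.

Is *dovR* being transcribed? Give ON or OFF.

Shikimate is present, so KulX is inactive.
Fuculose is present, so GixQ is inactive.
Required activator KulX is absent, so *haxS* is not transcribed.
So HaxS is not produced.
With no repressor bound, *fubZ* is transcribed.
So FubZ is produced and active.
Ornithine is present, so IrpB is active.
c-di-GMP is present, so PexY is active.
No repressor is bound and FubZ and IrpB and PexY are active, so *dovR* is transcribed.

ON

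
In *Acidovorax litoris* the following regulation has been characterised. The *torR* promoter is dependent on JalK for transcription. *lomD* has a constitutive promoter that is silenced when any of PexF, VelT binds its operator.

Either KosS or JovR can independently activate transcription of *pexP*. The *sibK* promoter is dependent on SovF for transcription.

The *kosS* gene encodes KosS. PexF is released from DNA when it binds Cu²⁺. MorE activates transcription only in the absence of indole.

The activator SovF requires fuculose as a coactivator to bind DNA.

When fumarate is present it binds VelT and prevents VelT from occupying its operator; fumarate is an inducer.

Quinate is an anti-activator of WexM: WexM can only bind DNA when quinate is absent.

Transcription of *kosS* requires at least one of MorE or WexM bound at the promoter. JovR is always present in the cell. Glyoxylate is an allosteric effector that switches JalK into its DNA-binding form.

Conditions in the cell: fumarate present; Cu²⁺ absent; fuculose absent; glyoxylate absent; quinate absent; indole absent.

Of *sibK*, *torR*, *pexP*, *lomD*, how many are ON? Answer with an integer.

1

Fuculose is absent, so SovF is inactive.
Required activator SovF is absent, so *sibK* is not transcribed.
→ *sibK* is OFF.
Glyoxylate is absent, so JalK is inactive.
Required activator JalK is absent, so *torR* is not transcribed.
→ *torR* is OFF.
Indole is absent, so MorE is active.
Quinate is absent, so WexM is active.
Activator MorE is present, so *kosS* is transcribed.
So KosS is produced and active.
JovR is produced constitutively and is active.
Activator KosS is present, so *pexP* is transcribed.
→ *pexP* is ON.
Cu²⁺ is absent, so PexF is active.
Fumarate is present, so VelT is inactive.
With repressor PexF bound, *lomD* is not transcribed.
→ *lomD* is OFF.
1 of the 4 genes is transcribed.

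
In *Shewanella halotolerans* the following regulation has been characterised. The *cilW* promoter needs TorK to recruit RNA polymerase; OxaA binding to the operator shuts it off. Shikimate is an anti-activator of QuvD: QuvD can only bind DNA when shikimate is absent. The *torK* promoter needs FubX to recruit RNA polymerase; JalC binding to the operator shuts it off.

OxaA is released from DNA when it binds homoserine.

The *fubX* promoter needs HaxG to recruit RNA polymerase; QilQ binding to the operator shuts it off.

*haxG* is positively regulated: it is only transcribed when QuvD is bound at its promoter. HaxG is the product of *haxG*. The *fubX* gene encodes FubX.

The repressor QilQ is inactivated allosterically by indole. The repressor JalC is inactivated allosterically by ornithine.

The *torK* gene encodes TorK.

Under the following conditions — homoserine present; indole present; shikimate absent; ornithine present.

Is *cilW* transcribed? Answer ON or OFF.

ON

Homoserine is present, so OxaA is inactive.
Shikimate is absent, so QuvD is active.
No repressor is bound and QuvD is active, so *haxG* is transcribed.
So HaxG is produced and active.
Indole is present, so QilQ is inactive.
No repressor is bound and HaxG is active, so *fubX* is transcribed.
So FubX is produced and active.
Ornithine is present, so JalC is inactive.
No repressor is bound and FubX is active, so *torK* is transcribed.
So TorK is produced and active.
No repressor is bound and TorK is active, so *cilW* is transcribed.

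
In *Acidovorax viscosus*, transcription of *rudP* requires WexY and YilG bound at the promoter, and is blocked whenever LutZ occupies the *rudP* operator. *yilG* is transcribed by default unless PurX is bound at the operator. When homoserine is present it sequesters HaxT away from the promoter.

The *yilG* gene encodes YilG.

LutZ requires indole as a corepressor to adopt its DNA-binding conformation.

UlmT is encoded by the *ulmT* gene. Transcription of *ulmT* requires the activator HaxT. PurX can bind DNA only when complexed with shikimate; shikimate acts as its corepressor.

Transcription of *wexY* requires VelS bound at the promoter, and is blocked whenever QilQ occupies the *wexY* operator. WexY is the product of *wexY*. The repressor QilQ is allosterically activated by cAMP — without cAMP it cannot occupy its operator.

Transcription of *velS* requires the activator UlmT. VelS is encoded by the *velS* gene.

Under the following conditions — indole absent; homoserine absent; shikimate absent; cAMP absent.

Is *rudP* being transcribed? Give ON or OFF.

Homoserine is absent, so HaxT is active.
No repressor is bound and HaxT is active, so *ulmT* is transcribed.
So UlmT is produced and active.
No repressor is bound and UlmT is active, so *velS* is transcribed.
So VelS is produced and active.
cAMP is absent, so QilQ is inactive.
No repressor is bound and VelS is active, so *wexY* is transcribed.
So WexY is produced and active.
Indole is absent, so LutZ is inactive.
Shikimate is absent, so PurX is inactive.
With no repressor bound, *yilG* is transcribed.
So YilG is produced and active.
No repressor is bound and WexY and YilG are active, so *rudP* is transcribed.

ON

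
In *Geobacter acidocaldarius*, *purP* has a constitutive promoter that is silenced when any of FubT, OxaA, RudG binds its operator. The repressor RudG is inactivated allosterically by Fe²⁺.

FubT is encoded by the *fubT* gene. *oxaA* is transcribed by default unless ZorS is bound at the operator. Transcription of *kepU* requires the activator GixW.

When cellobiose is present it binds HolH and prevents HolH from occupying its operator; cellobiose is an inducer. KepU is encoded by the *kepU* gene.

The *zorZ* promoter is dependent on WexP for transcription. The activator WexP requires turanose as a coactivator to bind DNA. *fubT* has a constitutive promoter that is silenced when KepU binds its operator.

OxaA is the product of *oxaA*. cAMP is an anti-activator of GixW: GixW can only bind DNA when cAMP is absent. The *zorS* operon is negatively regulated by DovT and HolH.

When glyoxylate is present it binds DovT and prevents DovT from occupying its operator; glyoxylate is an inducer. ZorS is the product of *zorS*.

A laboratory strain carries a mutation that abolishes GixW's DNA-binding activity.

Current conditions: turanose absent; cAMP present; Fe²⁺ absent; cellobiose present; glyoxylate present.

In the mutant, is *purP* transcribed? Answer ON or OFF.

GixW is non-functional in this strain, so it has no effect.
Required activator GixW is absent, so *kepU* is not transcribed.
So KepU is not produced.
With no repressor bound, *fubT* is transcribed.
So FubT is produced and active.
Glyoxylate is present, so DovT is inactive.
Cellobiose is present, so HolH is inactive.
With no repressor bound, *zorS* is transcribed.
So ZorS is produced and active.
With repressor ZorS bound, *oxaA* is not transcribed.
So OxaA is not produced.
Fe²⁺ is absent, so RudG is active.
With repressor FubT bound, *purP* is not transcribed.

OFF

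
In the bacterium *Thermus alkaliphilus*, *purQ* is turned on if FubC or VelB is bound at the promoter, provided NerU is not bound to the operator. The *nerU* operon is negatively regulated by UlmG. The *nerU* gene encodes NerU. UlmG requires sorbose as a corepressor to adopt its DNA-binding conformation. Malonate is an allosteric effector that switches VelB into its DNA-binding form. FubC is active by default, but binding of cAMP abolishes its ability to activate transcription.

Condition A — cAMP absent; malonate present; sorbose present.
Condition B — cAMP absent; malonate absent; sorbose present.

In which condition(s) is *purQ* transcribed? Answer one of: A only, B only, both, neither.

Condition A:
cAMP is absent, so FubC is active.
Malonate is present, so VelB is active.
Sorbose is present, so UlmG is active.
With repressor UlmG bound, *nerU* is not transcribed.
So NerU is not produced.
Activator FubC is present, so *purQ* is transcribed.
→ *purQ* is ON in A.
Condition B:
cAMP is absent, so FubC is active.
Malonate is absent, so VelB is inactive.
Sorbose is present, so UlmG is active.
With repressor UlmG bound, *nerU* is not transcribed.
So NerU is not produced.
Activator FubC is present, so *purQ* is transcribed.
→ *purQ* is ON in B.

both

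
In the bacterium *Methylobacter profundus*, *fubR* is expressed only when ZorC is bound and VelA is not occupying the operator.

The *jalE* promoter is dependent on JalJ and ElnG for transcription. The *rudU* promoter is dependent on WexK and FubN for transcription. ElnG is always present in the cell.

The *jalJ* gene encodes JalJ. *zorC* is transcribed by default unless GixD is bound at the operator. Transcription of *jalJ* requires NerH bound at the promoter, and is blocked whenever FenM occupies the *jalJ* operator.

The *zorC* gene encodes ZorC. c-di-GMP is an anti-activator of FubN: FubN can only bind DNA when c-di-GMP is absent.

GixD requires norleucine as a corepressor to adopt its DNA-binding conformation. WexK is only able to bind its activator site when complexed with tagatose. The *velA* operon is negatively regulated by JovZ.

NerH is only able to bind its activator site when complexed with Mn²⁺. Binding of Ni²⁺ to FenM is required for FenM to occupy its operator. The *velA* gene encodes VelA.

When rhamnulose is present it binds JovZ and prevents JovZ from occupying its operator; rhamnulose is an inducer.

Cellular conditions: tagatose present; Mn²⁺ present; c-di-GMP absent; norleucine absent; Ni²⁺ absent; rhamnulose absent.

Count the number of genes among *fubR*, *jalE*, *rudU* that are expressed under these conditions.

3

Norleucine is absent, so GixD is inactive.
With no repressor bound, *zorC* is transcribed.
So ZorC is produced and active.
Rhamnulose is absent, so JovZ is active.
With repressor JovZ bound, *velA* is not transcribed.
So VelA is not produced.
No repressor is bound and ZorC is active, so *fubR* is transcribed.
→ *fubR* is ON.
Ni²⁺ is absent, so FenM is inactive.
Mn²⁺ is present, so NerH is active.
No repressor is bound and NerH is active, so *jalJ* is transcribed.
So JalJ is produced and active.
ElnG is produced constitutively and is active.
No repressor is bound and JalJ and ElnG are active, so *jalE* is transcribed.
→ *jalE* is ON.
Tagatose is present, so WexK is active.
c-di-GMP is absent, so FubN is active.
No repressor is bound and WexK and FubN are active, so *rudU* is transcribed.
→ *rudU* is ON.
3 of the 3 genes are transcribed.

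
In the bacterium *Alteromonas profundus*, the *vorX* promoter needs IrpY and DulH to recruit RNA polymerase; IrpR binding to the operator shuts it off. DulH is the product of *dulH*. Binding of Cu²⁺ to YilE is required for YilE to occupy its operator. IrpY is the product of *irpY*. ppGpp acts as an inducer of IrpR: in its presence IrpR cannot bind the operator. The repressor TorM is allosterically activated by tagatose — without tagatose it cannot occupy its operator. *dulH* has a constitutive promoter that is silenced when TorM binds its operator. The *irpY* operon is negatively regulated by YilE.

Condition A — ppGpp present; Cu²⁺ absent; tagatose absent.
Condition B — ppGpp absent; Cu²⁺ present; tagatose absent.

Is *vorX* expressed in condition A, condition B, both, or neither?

Condition A:
ppGpp is present, so IrpR is inactive.
Cu²⁺ is absent, so YilE is inactive.
With no repressor bound, *irpY* is transcribed.
So IrpY is produced and active.
Tagatose is absent, so TorM is inactive.
With no repressor bound, *dulH* is transcribed.
So DulH is produced and active.
No repressor is bound and IrpY and DulH are active, so *vorX* is transcribed.
→ *vorX* is ON in A.
Condition B:
ppGpp is absent, so IrpR is active.
Cu²⁺ is present, so YilE is active.
With repressor YilE bound, *irpY* is not transcribed.
So IrpY is not produced.
Tagatose is absent, so TorM is inactive.
With no repressor bound, *dulH* is transcribed.
So DulH is produced and active.
With repressor IrpR bound, *vorX* is not transcribed.
→ *vorX* is OFF in B.

A only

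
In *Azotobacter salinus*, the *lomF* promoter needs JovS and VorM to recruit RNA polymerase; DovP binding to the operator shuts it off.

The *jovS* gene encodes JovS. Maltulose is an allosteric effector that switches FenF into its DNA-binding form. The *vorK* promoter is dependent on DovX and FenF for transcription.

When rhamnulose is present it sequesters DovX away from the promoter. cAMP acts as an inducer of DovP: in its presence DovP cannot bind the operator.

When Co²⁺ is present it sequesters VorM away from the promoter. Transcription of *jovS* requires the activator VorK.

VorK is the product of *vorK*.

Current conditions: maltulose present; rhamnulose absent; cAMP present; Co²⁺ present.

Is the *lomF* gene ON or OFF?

OFF

cAMP is present, so DovP is inactive.
Rhamnulose is absent, so DovX is active.
Maltulose is present, so FenF is active.
No repressor is bound and DovX and FenF are active, so *vorK* is transcribed.
So VorK is produced and active.
No repressor is bound and VorK is active, so *jovS* is transcribed.
So JovS is produced and active.
Co²⁺ is present, so VorM is inactive.
Required activator VorM is absent, so *lomF* is not transcribed.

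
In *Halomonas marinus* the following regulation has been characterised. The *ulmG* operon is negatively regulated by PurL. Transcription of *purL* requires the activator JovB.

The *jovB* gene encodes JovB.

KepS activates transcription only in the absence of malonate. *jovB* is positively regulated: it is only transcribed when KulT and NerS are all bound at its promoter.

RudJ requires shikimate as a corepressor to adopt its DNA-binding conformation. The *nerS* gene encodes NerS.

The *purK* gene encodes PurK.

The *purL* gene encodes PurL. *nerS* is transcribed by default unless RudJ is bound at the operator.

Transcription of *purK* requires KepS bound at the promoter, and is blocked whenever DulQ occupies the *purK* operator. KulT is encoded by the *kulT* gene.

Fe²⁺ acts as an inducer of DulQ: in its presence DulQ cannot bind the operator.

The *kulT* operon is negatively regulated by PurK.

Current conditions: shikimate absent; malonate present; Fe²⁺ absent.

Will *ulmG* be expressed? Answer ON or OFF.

Fe²⁺ is absent, so DulQ is active.
Malonate is present, so KepS is inactive.
With repressor DulQ bound, *purK* is not transcribed.
So PurK is not produced.
With no repressor bound, *kulT* is transcribed.
So KulT is produced and active.
Shikimate is absent, so RudJ is inactive.
With no repressor bound, *nerS* is transcribed.
So NerS is produced and active.
No repressor is bound and KulT and NerS are active, so *jovB* is transcribed.
So JovB is produced and active.
No repressor is bound and JovB is active, so *purL* is transcribed.
So PurL is produced and active.
With repressor PurL bound, *ulmG* is not transcribed.

OFF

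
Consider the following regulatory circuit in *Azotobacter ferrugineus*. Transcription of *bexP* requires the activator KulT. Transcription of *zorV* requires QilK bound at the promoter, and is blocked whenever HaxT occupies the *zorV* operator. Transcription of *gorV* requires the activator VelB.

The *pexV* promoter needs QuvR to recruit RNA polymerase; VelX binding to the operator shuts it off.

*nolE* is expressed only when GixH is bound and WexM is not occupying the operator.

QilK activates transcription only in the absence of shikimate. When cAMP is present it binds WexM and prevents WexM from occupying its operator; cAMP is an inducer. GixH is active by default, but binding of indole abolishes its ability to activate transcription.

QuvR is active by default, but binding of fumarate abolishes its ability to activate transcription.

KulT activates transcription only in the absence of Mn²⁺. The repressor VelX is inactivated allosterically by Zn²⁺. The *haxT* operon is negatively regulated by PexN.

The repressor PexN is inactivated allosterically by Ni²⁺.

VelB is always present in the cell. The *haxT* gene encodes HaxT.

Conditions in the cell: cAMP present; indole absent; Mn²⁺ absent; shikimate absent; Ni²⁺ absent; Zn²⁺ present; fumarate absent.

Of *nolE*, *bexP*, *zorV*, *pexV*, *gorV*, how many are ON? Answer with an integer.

Indole is absent, so GixH is active.
cAMP is present, so WexM is inactive.
No repressor is bound and GixH is active, so *nolE* is transcribed.
→ *nolE* is ON.
Mn²⁺ is absent, so KulT is active.
No repressor is bound and KulT is active, so *bexP* is transcribed.
→ *bexP* is ON.
Shikimate is absent, so QilK is active.
Ni²⁺ is absent, so PexN is active.
With repressor PexN bound, *haxT* is not transcribed.
So HaxT is not produced.
No repressor is bound and QilK is active, so *zorV* is transcribed.
→ *zorV* is ON.
Zn²⁺ is present, so VelX is inactive.
Fumarate is absent, so QuvR is active.
No repressor is bound and QuvR is active, so *pexV* is transcribed.
→ *pexV* is ON.
VelB is produced constitutively and is active.
No repressor is bound and VelB is active, so *gorV* is transcribed.
→ *gorV* is ON.
5 of the 5 genes are transcribed.

5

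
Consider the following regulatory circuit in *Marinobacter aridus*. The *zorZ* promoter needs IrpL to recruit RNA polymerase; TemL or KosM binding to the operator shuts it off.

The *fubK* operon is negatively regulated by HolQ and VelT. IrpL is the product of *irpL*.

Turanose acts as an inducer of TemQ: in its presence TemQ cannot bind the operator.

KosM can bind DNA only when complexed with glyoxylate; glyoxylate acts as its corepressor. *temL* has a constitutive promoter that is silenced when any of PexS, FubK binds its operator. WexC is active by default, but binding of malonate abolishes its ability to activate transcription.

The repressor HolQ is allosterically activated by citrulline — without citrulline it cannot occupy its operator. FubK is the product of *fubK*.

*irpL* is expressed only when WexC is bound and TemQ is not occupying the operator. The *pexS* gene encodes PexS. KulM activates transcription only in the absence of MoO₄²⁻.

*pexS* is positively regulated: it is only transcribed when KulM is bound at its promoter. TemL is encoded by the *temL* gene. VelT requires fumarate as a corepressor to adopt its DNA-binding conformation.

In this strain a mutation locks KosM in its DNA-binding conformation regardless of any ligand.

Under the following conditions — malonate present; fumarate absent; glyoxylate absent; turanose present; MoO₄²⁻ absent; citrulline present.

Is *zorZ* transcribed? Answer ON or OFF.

OFF

MoO₄²⁻ is absent, so KulM is active.
No repressor is bound and KulM is active, so *pexS* is transcribed.
So PexS is produced and active.
Citrulline is present, so HolQ is active.
Fumarate is absent, so VelT is inactive.
With repressor HolQ bound, *fubK* is not transcribed.
So FubK is not produced.
With repressor PexS bound, *temL* is not transcribed.
So TemL is not produced.
KosM is constitutively active in this strain.
Malonate is present, so WexC is inactive.
Turanose is present, so TemQ is inactive.
Required activator WexC is absent, so *irpL* is not transcribed.
So IrpL is not produced.
With repressor KosM bound, *zorZ* is not transcribed.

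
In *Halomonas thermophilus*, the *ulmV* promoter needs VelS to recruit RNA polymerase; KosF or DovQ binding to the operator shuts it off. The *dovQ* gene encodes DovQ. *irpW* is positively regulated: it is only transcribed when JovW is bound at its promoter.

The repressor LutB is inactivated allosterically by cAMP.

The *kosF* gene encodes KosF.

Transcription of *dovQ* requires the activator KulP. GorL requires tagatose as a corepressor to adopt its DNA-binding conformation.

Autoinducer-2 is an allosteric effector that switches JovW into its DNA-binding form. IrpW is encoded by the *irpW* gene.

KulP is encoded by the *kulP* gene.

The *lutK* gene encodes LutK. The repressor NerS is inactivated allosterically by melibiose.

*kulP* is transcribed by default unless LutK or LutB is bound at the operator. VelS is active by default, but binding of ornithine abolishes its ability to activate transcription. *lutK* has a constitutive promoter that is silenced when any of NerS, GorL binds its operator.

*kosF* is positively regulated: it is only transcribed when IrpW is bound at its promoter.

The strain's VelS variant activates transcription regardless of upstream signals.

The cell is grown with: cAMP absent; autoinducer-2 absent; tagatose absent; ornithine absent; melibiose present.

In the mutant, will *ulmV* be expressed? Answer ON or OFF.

VelS is constitutively active in this strain.
Autoinducer-2 is absent, so JovW is inactive.
Required activator JovW is absent, so *irpW* is not transcribed.
So IrpW is not produced.
Required activator IrpW is absent, so *kosF* is not transcribed.
So KosF is not produced.
Melibiose is present, so NerS is inactive.
Tagatose is absent, so GorL is inactive.
With no repressor bound, *lutK* is transcribed.
So LutK is produced and active.
cAMP is absent, so LutB is active.
With repressor LutK bound, *kulP* is not transcribed.
So KulP is not produced.
Required activator KulP is absent, so *dovQ* is not transcribed.
So DovQ is not produced.
No repressor is bound and VelS is active, so *ulmV* is transcribed.

ON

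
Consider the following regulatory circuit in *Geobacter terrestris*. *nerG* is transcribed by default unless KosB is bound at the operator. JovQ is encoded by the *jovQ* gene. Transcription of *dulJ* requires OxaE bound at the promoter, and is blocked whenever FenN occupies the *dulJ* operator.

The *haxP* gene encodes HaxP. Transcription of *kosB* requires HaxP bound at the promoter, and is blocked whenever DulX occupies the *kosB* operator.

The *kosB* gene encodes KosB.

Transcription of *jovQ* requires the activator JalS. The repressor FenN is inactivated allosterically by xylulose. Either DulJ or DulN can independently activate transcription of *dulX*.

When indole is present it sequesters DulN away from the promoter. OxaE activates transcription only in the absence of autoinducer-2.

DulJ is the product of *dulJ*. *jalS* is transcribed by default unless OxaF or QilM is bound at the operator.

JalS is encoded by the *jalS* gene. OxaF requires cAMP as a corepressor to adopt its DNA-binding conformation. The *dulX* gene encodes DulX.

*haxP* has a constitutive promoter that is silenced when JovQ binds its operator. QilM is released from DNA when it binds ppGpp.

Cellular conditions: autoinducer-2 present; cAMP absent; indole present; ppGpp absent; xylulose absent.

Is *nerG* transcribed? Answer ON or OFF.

cAMP is absent, so OxaF is inactive.
ppGpp is absent, so QilM is active.
With repressor QilM bound, *jalS* is not transcribed.
So JalS is not produced.
Required activator JalS is absent, so *jovQ* is not transcribed.
So JovQ is not produced.
With no repressor bound, *haxP* is transcribed.
So HaxP is produced and active.
Xylulose is absent, so FenN is active.
Autoinducer-2 is present, so OxaE is inactive.
With repressor FenN bound, *dulJ* is not transcribed.
So DulJ is not produced.
Indole is present, so DulN is inactive.
No activator is available at the *dulX* promoter, so *dulX* is not transcribed.
So DulX is not produced.
No repressor is bound and HaxP is active, so *kosB* is transcribed.
So KosB is produced and active.
With repressor KosB bound, *nerG* is not transcribed.

OFF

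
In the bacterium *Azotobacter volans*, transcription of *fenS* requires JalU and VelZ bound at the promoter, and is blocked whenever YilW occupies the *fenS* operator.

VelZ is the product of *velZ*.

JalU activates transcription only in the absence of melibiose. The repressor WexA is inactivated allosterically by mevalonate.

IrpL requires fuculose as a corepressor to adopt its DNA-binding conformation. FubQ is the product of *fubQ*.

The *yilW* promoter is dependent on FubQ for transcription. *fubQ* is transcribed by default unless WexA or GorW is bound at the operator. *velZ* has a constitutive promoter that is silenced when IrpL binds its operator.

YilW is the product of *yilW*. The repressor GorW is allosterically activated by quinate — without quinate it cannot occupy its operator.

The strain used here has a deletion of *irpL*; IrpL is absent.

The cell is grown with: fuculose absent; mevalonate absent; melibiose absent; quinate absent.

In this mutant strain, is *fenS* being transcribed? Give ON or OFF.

ON

Melibiose is absent, so JalU is active.
Mevalonate is absent, so WexA is active.
Quinate is absent, so GorW is inactive.
With repressor WexA bound, *fubQ* is not transcribed.
So FubQ is not produced.
Required activator FubQ is absent, so *yilW* is not transcribed.
So YilW is not produced.
IrpL is non-functional in this strain, so it has no effect.
With no repressor bound, *velZ* is transcribed.
So VelZ is produced and active.
No repressor is bound and JalU and VelZ are active, so *fenS* is transcribed.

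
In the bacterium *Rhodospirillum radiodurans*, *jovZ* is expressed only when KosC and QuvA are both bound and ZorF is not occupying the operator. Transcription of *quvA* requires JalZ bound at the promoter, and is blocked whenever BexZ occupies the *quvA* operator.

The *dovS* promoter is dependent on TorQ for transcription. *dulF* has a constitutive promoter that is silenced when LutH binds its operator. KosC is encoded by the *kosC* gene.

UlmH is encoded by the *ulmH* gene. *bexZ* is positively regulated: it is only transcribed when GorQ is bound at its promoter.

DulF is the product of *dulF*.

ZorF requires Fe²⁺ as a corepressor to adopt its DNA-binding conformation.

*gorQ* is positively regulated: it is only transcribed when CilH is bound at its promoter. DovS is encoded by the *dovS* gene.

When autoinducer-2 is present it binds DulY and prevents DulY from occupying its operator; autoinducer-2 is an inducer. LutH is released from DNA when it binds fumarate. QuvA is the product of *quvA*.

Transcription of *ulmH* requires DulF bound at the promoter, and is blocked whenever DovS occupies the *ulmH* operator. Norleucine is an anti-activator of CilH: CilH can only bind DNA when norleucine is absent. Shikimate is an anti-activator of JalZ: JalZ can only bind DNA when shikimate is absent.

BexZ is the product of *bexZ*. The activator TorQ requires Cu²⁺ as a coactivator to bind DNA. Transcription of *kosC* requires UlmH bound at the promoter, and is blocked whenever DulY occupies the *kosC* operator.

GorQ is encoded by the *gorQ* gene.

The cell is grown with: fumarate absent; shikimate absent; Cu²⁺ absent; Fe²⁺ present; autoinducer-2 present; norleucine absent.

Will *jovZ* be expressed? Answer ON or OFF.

OFF

Autoinducer-2 is present, so DulY is inactive.
Fumarate is absent, so LutH is active.
With repressor LutH bound, *dulF* is not transcribed.
So DulF is not produced.
Cu²⁺ is absent, so TorQ is inactive.
Required activator TorQ is absent, so *dovS* is not transcribed.
So DovS is not produced.
Required activator DulF is absent, so *ulmH* is not transcribed.
So UlmH is not produced.
Required activator UlmH is absent, so *kosC* is not transcribed.
So KosC is not produced.
Fe²⁺ is present, so ZorF is active.
Shikimate is absent, so JalZ is active.
Norleucine is absent, so CilH is active.
No repressor is bound and CilH is active, so *gorQ* is transcribed.
So GorQ is produced and active.
No repressor is bound and GorQ is active, so *bexZ* is transcribed.
So BexZ is produced and active.
With repressor BexZ bound, *quvA* is not transcribed.
So QuvA is not produced.
With repressor ZorF bound, *jovZ* is not transcribed.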